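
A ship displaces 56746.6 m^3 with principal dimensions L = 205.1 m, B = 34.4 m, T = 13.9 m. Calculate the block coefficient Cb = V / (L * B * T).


Formula: Cb = V / (L * B * T)
Step 1 — L * B * T = 205.1 * 34.4 * 13.9 = 98070.616 m^3
Step 2 — Cb = 56746.6 / 98070.616 ≈ 0.57863 (5 s.f.)

0.57863


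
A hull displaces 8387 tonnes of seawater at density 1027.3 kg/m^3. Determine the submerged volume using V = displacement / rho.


Formula: V = mass / rho
Step 1 — convert tonnes to kg: 8387 t * 1000 = 8387000 kg
Step 2 — V = 8387000 / 1027.3 ≈ 8164.1 m^3 (5 s.f.)

8164.1 m^3


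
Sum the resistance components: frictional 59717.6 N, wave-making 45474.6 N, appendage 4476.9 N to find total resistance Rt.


Formula: Rt = Rf + Rw + Ra
Substituting: Rt = 59717.6 + 45474.6 + 4476.9
Result: Rt = 109669.1 N

109669.1 N


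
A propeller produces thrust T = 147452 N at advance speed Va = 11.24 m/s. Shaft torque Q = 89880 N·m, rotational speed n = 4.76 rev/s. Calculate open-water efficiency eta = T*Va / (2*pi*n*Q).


Formula: eta = T * Va / (2 * pi * n * Q)
Step 1 — numerator = T * Va = 147452 * 11.24 = 1657360.48
Step 2 — 2 * pi * n = 2 * pi * 4.76 = 29.907962
Step 3 — denominator = 29.907962 * 89880 = 2688127.62
Step 4 — eta = 1657360.48 / 2688127.62 ≈ 0.61655 (5 s.f.)

0.61655


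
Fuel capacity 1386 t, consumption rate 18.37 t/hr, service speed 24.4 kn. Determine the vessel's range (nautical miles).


Formula: endurance = fuel / rate; range = endurance * speed
Step 1 — endurance = 1386 / 18.37 = 75.4491 hours
Step 2 — range = 75.4491 * 24.4 ≈ 1841.0 nautical miles (5 s.f.)

1841.0 NM


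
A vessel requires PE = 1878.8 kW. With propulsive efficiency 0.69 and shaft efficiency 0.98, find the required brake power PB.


Formula: PB = PE / (eta_D * eta_S)
Step 1 — combined efficiency = eta_D * eta_S = 0.69 * 0.98 = 0.6762
Step 2 — PB = 1878.8 / 0.6762 ≈ 2778.5 kW (5 s.f.)

2778.5 kW


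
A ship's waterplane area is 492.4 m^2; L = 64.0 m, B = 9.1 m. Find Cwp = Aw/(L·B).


Formula: Cwp = Aw / (L * B)
Step 1 — L * B = 64.0 * 9.1 = 582.4 m^2
Step 2 — Cwp = 492.4 / 582.4 ≈ 0.84547 (5 s.f.)

0.84547


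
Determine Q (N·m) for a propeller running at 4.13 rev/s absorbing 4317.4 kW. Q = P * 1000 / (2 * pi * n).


Formula: Q = P_W / (2 * pi * n)
Step 1 — P_W = 4317.4 kW * 1000 = 4317400.0 W
Step 2 — 2 * pi * n = 2 * pi * 4.13 = 25.949555
Step 3 — Q = 4317400.0 / 25.949555 ≈ 166380 N·m (5 s.f.)

166380 N·m


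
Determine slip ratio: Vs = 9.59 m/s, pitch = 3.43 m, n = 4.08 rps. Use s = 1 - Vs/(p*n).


Formula: s = 1 - Vs / (p * n)
Step 1 — p * n = 3.43 * 4.08 = 13.9944
Step 2 — Vs / (p*n) = 9.59 / 13.9944 = 0.685274 (6 d.p.)
Step 3 — s = 1 - 0.685274 = 0.314726

0.314726


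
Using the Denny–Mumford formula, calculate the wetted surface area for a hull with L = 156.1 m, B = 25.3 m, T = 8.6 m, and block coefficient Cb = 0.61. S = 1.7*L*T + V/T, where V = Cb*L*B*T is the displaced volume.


Formula: S = 1.7*L*T + V/T with V = Cb*L*B*T, i.e. S = L * (1.7*T + Cb*B)
Step 1 — 1.7*T = 1.7 * 8.6 = 14.62 m
Step 2 — Cb*B = 0.61 * 25.3 = 15.433 m
Step 3 — 1.7*T + Cb*B = 14.62 + 15.433 = 30.053 m
Step 4 — S = 156.1 * 30.053 ≈ 4691.3 m^2 (5 s.f.)

4691.3 m^2


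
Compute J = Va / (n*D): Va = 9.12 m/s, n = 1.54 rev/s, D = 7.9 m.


Formula: J = Va / (n * D)
Step 1 — n * D = 1.54 * 7.9 = 12.166
Step 2 — J = 9.12 / 12.166 ≈ 0.74963 (5 s.f.)

0.74963


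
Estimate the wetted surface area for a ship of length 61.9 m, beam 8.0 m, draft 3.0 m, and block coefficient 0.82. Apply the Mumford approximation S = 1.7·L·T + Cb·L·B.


Formula: S = 1.7*L*T + V/T with V = Cb*L*B*T, i.e. S = L * (1.7*T + Cb*B)
Step 1 — 1.7*T = 1.7 * 3.0 = 5.1 m
Step 2 — Cb*B = 0.82 * 8.0 = 6.56 m
Step 3 — 1.7*T + Cb*B = 5.1 + 6.56 = 11.66 m
Step 4 — S = 61.9 * 11.66 ≈ 721.75 m^2 (5 s.f.)

721.75 m^2


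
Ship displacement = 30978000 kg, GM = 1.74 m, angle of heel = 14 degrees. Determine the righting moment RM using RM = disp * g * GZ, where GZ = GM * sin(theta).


Formula: GZ = GM * sin(theta); RM = disp * g * GZ
Step 1 — GZ = 1.74 * sin(14°) = 1.74 * 0.241922 = 0.420944 m
Step 2 — RM = 30978000 * 9.81 * 0.420944 ≈ 127920000 N·m (5 s.f.)

127920000 N·m


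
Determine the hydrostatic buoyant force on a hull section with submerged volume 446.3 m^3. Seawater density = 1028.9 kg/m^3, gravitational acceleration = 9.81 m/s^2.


Formula: Fb = rho * g * V
Substituting: Fb = 1028.9 * 9.81 * 446.3
Intermediate: 1028.9 * 9.81 = 10093.509
Result: Fb = 10093.509 * 446.3 ≈ 4504700 N (5 s.f.)

4504700 N


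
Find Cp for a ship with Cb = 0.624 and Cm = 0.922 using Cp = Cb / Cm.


Formula: Cp = Cb / Cm
Substituting: Cp = 0.624 / 0.922
Result: Cp ≈ 0.67679 (5 s.f.)

0.67679


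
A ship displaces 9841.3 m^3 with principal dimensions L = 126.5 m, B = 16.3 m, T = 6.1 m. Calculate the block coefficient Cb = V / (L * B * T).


Formula: Cb = V / (L * B * T)
Step 1 — L * B * T = 126.5 * 16.3 * 6.1 = 12577.895 m^3
Step 2 — Cb = 9841.3 / 12577.895 ≈ 0.78243 (5 s.f.)

0.78243


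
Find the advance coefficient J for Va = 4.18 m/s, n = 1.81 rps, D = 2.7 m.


Formula: J = Va / (n * D)
Step 1 — n * D = 1.81 * 2.7 = 4.887
Step 2 — J = 4.18 / 4.887 ≈ 0.85533 (5 s.f.)

0.85533


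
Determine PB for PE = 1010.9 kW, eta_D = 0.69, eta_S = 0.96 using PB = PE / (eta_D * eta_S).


Formula: PB = PE / (eta_D * eta_S)
Step 1 — combined efficiency = eta_D * eta_S = 0.69 * 0.96 = 0.6624
Step 2 — PB = 1010.9 / 0.6624 ≈ 1526.1 kW (5 s.f.)

1526.1 kW


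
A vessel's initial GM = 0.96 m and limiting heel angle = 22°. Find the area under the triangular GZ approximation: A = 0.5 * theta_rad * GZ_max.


Formula: GZ_max = GM * sin(theta); Area = 0.5 * theta_rad * GZ_max
Step 1 — GZ_max = 0.96 * sin(22°) = 0.96 * 0.374607 = 0.359623 m
Step 2 — theta_rad = 22 * pi/180 = 0.383972 rad
Step 3 — Area = 0.5 * 0.383972 * 0.359623 ≈ 0.069043 m·rad (5 s.f.)

0.069043 m·rad


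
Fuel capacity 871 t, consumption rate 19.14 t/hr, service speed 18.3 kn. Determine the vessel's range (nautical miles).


Formula: endurance = fuel / rate; range = endurance * speed
Step 1 — endurance = 871 / 19.14 = 45.5068 hours
Step 2 — range = 45.5068 * 18.3 ≈ 832.77 nautical miles (5 s.f.)

832.77 NM


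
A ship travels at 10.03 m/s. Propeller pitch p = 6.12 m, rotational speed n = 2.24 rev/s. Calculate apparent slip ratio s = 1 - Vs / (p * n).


Formula: s = 1 - Vs / (p * n)
Step 1 — p * n = 6.12 * 2.24 = 13.7088
Step 2 — Vs / (p*n) = 10.03 / 13.7088 = 0.731647 (6 d.p.)
Step 3 — s = 1 - 0.731647 = 0.268353

0.268353


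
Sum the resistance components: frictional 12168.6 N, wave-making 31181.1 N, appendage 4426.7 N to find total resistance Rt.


Formula: Rt = Rf + Rw + Ra
Substituting: Rt = 12168.6 + 31181.1 + 4426.7
Result: Rt = 47776.4 N

47776.4 N


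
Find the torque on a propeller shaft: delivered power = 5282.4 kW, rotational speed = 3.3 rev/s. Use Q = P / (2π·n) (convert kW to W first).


Formula: Q = P_W / (2 * pi * n)
Step 1 — P_W = 5282.4 kW * 1000 = 5282400.0 W
Step 2 — 2 * pi * n = 2 * pi * 3.3 = 20.734512
Step 3 — Q = 5282400.0 / 20.734512 ≈ 254760 N·m (5 s.f.)

254760 N·m


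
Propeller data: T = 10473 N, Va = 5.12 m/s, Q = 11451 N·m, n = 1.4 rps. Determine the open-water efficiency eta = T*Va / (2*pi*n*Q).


Formula: eta = T * Va / (2 * pi * n * Q)
Step 1 — numerator = T * Va = 10473 * 5.12 = 53621.76
Step 2 — 2 * pi * n = 2 * pi * 1.4 = 8.796459
Step 3 — denominator = 8.796459 * 11451 = 100728.25
Step 4 — eta = 53621.76 / 100728.25 ≈ 0.53234 (5 s.f.)

0.53234


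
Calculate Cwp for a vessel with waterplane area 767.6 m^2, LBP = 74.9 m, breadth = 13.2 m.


Formula: Cwp = Aw / (L * B)
Step 1 — L * B = 74.9 * 13.2 = 988.68 m^2
Step 2 — Cwp = 767.6 / 988.68 ≈ 0.77639 (5 s.f.)

0.77639


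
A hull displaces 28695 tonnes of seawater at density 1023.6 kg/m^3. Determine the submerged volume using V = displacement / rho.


Formula: V = mass / rho
Step 1 — convert tonnes to kg: 28695 t * 1000 = 28695000 kg
Step 2 — V = 28695000 / 1023.6 ≈ 28033 m^3 (5 s.f.)

28033 m^3


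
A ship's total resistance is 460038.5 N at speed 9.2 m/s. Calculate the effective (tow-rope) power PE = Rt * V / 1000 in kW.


Formula: PE = Rt * V / 1000 (kW)
Step 1 — PE (W) = 460038.5 * 9.2 = 4232354.2 W
Step 2 — PE (kW) = 4232354.2 / 1000 ≈ 4232.4 kW (5 s.f.)

4232.4 kW


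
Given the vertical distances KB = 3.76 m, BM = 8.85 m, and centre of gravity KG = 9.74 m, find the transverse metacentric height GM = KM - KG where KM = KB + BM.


Formula: GM = KB + BM - KG
Step 1 — KM = KB + BM = 3.76 + 8.85 = 12.61 m
Step 2 — GM = KM - KG = 12.61 - 9.74 = 2.87 m

2.87 m


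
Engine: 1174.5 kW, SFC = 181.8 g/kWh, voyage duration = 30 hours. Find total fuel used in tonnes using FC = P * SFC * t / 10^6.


Formula: FC (tonnes) = P * SFC * t / 1,000,000
Step 1 — P * SFC * t = 1174.5 * 181.8 * 30 = 6405723.0 g
Step 2 — FC (tonnes) = 6405723.0 / 1,000,000 ≈ 6.4057 tonnes (5 s.f.)

6.4057 tonnes


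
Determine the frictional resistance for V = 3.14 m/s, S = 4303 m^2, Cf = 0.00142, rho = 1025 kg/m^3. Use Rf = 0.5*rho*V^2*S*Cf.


Formula: Rf = 0.5 * rho * V^2 * S * Cf
Step 1 — V^2 = 3.14^2 = 9.8596
Step 2 — 0.5 * rho * V^2 = 0.5 * 1025 * 9.8596 = 5053.045
Step 3 — Rf = 5053.045 * 4303 * 0.00142 ≈ 30875 N (5 s.f.)

30875 N


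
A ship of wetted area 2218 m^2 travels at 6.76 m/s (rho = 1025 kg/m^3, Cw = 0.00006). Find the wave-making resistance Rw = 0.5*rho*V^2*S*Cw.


Formula: Rw = 0.5 * rho * V^2 * S * Cw
Step 1 — V^2 = 6.76^2 = 45.6976
Step 2 — 0.5 * rho * V^2 = 0.5 * 1025 * 45.6976 = 23420.02
Step 3 — Rw = 23420.02 * 2218 * 0.00006 ≈ 3116.7 N (5 s.f.)

3116.7 N


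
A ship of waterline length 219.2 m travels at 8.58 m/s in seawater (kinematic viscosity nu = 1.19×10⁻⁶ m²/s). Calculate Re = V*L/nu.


Formula: Re = V * L / nu
Step 1 — V * L = 8.58 * 219.2 = 1880.736 m^2/s
Step 2 — Re = 1880.736 / 1.19e-6 = 1.58e+09

1.58e+09


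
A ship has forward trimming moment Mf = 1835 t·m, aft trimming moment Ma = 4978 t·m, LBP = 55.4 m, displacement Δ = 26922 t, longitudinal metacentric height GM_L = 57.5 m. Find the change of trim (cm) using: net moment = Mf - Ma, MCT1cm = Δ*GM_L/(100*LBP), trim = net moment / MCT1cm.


Formula: net trimming moment = Mf - Ma; MCT1cm = Δ*GM_L/(100*LBP); trim = net moment / MCT1cm
Step 1 — net trimming moment = 1835 - 4978 = -3143 t·m
Step 2 — MCT1cm = 26922 * 57.5 / (100 * 55.4) = 279.4251 t·m/cm
Step 3 — trim = -3143 / 279.4251 ≈ -11.248 cm (5 s.f.)

-11.248 cm


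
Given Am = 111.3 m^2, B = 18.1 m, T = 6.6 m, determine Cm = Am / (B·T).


Formula: Cm = Am / (B * T)
Step 1 — B * T = 18.1 * 6.6 = 119.46 m^2
Step 2 — Cm = 111.3 / 119.46 ≈ 0.93169 (5 s.f.)

0.93169


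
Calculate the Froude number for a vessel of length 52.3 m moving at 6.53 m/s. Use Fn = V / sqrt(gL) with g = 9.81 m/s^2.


Formula: Fn = V / sqrt(g * L)
Step 1 — g * L = 9.81 * 52.3 = 513.063
Step 2 — sqrt(g * L) = sqrt(513.063) = 22.650894
Step 3 — Fn = 6.53 / 22.650894 ≈ 0.28829 (5 s.f.)

0.28829


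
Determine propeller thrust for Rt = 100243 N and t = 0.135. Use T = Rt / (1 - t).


Formula: T = Rt / (1 - t)
Step 1 — (1 - t) = 1 - 0.135 = 0.865
Step 2 — T = 100243 / 0.865 ≈ 115890 N (5 s.f.)

115890 N


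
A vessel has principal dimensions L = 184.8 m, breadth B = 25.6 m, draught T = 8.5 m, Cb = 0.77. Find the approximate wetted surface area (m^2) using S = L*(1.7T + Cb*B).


Formula: S = 1.7*L*T + V/T with V = Cb*L*B*T, i.e. S = L * (1.7*T + Cb*B)
Step 1 — 1.7*T = 1.7 * 8.5 = 14.45 m
Step 2 — Cb*B = 0.77 * 25.6 = 19.712 m
Step 3 — 1.7*T + Cb*B = 14.45 + 19.712 = 34.162 m
Step 4 — S = 184.8 * 34.162 ≈ 6313.1 m^2 (5 s.f.)

6313.1 m^2


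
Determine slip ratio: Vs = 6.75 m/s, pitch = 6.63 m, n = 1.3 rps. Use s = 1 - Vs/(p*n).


Formula: s = 1 - Vs / (p * n)
Step 1 — p * n = 6.63 * 1.3 = 8.619
Step 2 — Vs / (p*n) = 6.75 / 8.619 = 0.783153 (6 d.p.)
Step 3 — s = 1 - 0.783153 = 0.216847

0.216847


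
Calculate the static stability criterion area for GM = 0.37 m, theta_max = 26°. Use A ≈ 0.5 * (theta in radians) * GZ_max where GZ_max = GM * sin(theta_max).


Formula: GZ_max = GM * sin(theta); Area = 0.5 * theta_rad * GZ_max
Step 1 — GZ_max = 0.37 * sin(26°) = 0.37 * 0.438371 = 0.162197 m
Step 2 — theta_rad = 26 * pi/180 = 0.453786 rad
Step 3 — Area = 0.5 * 0.453786 * 0.162197 ≈ 0.036801 m·rad (5 s.f.)

0.036801 m·rad


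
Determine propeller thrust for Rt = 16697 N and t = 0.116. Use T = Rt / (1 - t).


Formula: T = Rt / (1 - t)
Step 1 — (1 - t) = 1 - 0.116 = 0.884
Step 2 — T = 16697 / 0.884 ≈ 18888 N (5 s.f.)

18888 N


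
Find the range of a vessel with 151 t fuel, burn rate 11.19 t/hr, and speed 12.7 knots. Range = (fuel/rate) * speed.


Formula: endurance = fuel / rate; range = endurance * speed
Step 1 — endurance = 151 / 11.19 = 13.4942 hours
Step 2 — range = 13.4942 * 12.7 ≈ 171.38 nautical miles (5 s.f.)

171.38 NM


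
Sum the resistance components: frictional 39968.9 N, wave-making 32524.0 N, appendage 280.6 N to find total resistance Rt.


Formula: Rt = Rf + Rw + Ra
Substituting: Rt = 39968.9 + 32524.0 + 280.6
Result: Rt = 72773.5 N

72773.5 N


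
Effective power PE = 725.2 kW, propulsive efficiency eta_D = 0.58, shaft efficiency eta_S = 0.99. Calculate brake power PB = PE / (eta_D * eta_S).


Formula: PB = PE / (eta_D * eta_S)
Step 1 — combined efficiency = eta_D * eta_S = 0.58 * 0.99 = 0.5742
Step 2 — PB = 725.2 / 0.5742 ≈ 1263.0 kW (5 s.f.)

1263.0 kW


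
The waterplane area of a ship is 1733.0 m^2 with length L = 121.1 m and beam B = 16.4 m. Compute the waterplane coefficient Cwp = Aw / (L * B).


Formula: Cwp = Aw / (L * B)
Step 1 — L * B = 121.1 * 16.4 = 1986.04 m^2
Step 2 — Cwp = 1733.0 / 1986.04 ≈ 0.87259 (5 s.f.)

0.87259


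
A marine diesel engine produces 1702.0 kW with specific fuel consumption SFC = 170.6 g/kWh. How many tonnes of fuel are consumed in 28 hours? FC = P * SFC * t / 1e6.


Formula: FC (tonnes) = P * SFC * t / 1,000,000
Step 1 — P * SFC * t = 1702.0 * 170.6 * 28 = 8130113.6 g
Step 2 — FC (tonnes) = 8130113.6 / 1,000,000 ≈ 8.1301 tonnes (5 s.f.)

8.1301 tonnes


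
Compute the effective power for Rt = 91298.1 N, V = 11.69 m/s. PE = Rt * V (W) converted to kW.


Formula: PE = Rt * V / 1000 (kW)
Step 1 — PE (W) = 91298.1 * 11.69 = 1067274.789 W
Step 2 — PE (kW) = 1067274.789 / 1000 ≈ 1067.3 kW (5 s.f.)

1067.3 kW


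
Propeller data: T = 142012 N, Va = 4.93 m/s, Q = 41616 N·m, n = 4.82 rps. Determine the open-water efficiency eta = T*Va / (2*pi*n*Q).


Formula: eta = T * Va / (2 * pi * n * Q)
Step 1 — numerator = T * Va = 142012 * 4.93 = 700119.16
Step 2 — 2 * pi * n = 2 * pi * 4.82 = 30.284953
Step 3 — denominator = 30.284953 * 41616 = 1260338.6
Step 4 — eta = 700119.16 / 1260338.6 ≈ 0.55550 (5 s.f.)

0.55550


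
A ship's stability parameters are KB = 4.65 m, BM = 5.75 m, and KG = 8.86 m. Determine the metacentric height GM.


Formula: GM = KB + BM - KG
Step 1 — KM = KB + BM = 4.65 + 5.75 = 10.4 m
Step 2 — GM = KM - KG = 10.4 - 8.86 = 1.54 m

1.54 m


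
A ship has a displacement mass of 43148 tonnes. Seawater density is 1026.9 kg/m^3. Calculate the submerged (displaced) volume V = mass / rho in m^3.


Formula: V = mass / rho
Step 1 — convert tonnes to kg: 43148 t * 1000 = 43148000 kg
Step 2 — V = 43148000 / 1026.9 ≈ 42018 m^3 (5 s.f.)

42018 m^3


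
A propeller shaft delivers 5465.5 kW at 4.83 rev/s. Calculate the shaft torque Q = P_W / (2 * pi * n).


Formula: Q = P_W / (2 * pi * n)
Step 1 — P_W = 5465.5 kW * 1000 = 5465500.0 W
Step 2 — 2 * pi * n = 2 * pi * 4.83 = 30.347785
Step 3 — Q = 5465500.0 / 30.347785 ≈ 180100 N·m (5 s.f.)

180100 N·m


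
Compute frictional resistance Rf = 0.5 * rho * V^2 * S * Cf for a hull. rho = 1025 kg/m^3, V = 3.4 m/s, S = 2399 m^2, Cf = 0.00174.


Formula: Rf = 0.5 * rho * V^2 * S * Cf
Step 1 — V^2 = 3.4^2 = 11.56
Step 2 — 0.5 * rho * V^2 = 0.5 * 1025 * 11.56 = 5924.5
Step 3 — Rf = 5924.5 * 2399 * 0.00174 ≈ 24730 N (5 s.f.)

24730 N


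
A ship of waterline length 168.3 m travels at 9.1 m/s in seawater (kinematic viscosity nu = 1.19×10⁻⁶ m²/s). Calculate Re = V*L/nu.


Formula: Re = V * L / nu
Step 1 — V * L = 9.1 * 168.3 = 1531.53 m^2/s
Step 2 — Re = 1531.53 / 1.19e-6 = 1.29e+09

1.29e+09


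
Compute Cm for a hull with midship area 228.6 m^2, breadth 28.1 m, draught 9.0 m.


Formula: Cm = Am / (B * T)
Step 1 — B * T = 28.1 * 9.0 = 252.9 m^2
Step 2 — Cm = 228.6 / 252.9 ≈ 0.90391 (5 s.f.)

0.90391


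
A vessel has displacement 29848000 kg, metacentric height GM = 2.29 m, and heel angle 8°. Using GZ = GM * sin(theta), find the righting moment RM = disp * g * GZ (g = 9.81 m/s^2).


Formula: GZ = GM * sin(theta); RM = disp * g * GZ
Step 1 — GZ = 2.29 * sin(8°) = 2.29 * 0.139173 = 0.318706 m
Step 2 — RM = 29848000 * 9.81 * 0.318706 ≈ 93320000 N·m (5 s.f.)

93320000 N·m


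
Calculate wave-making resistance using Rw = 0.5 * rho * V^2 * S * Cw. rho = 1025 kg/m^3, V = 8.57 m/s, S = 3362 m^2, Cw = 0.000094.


Formula: Rw = 0.5 * rho * V^2 * S * Cw
Step 1 — V^2 = 8.57^2 = 73.4449
Step 2 — 0.5 * rho * V^2 = 0.5 * 1025 * 73.4449 = 37640.51125
Step 3 — Rw = 37640.51125 * 3362 * 0.000094 ≈ 11895 N (5 s.f.)

11895 N


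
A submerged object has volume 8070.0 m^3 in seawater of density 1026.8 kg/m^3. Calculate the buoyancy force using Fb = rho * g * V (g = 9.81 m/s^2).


Formula: Fb = rho * g * V
Substituting: Fb = 1026.8 * 9.81 * 8070.0
Intermediate: 1026.8 * 9.81 = 10072.908
Result: Fb = 10072.908 * 8070.0 ≈ 81288000 N (5 s.f.)

81288000 N


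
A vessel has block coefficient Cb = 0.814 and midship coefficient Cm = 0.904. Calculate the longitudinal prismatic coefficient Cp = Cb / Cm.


Formula: Cp = Cb / Cm
Substituting: Cp = 0.814 / 0.904
Result: Cp ≈ 0.90044 (5 s.f.)

0.90044


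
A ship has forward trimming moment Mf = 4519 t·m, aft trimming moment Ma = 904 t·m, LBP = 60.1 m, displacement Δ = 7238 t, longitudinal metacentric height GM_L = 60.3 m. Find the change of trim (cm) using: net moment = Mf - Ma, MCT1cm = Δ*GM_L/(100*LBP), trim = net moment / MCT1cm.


Formula: net trimming moment = Mf - Ma; MCT1cm = Δ*GM_L/(100*LBP); trim = net moment / MCT1cm
Step 1 — net trimming moment = 4519 - 904 = 3615 t·m
Step 2 — MCT1cm = 7238 * 60.3 / (100 * 60.1) = 72.6209 t·m/cm
Step 3 — trim = 3615 / 72.6209 ≈ 49.779 cm (5 s.f.)

49.779 cm


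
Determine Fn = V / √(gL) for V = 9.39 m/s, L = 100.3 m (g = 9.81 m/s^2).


Formula: Fn = V / sqrt(g * L)
Step 1 — g * L = 9.81 * 100.3 = 983.943
Step 2 — sqrt(g * L) = sqrt(983.943) = 31.367866
Step 3 — Fn = 9.39 / 31.367866 ≈ 0.29935 (5 s.f.)

0.29935


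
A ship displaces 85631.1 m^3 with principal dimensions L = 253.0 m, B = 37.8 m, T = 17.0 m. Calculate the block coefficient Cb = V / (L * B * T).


Formula: Cb = V / (L * B * T)
Step 1 — L * B * T = 253.0 * 37.8 * 17.0 = 162577.8 m^3
Step 2 — Cb = 85631.1 / 162577.8 ≈ 0.52671 (5 s.f.)

0.52671


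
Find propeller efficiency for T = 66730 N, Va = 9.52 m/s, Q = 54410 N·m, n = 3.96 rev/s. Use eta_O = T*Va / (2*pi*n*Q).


Formula: eta = T * Va / (2 * pi * n * Q)
Step 1 — numerator = T * Va = 66730 * 9.52 = 635269.6
Step 2 — 2 * pi * n = 2 * pi * 3.96 = 24.881414
Step 3 — denominator = 24.881414 * 54410 = 1353797.74
Step 4 — eta = 635269.6 / 1353797.74 ≈ 0.46925 (5 s.f.)

0.46925


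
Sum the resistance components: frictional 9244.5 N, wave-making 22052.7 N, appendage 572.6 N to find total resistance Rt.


Formula: Rt = Rf + Rw + Ra
Substituting: Rt = 9244.5 + 22052.7 + 572.6
Result: Rt = 31869.8 N

31869.8 N


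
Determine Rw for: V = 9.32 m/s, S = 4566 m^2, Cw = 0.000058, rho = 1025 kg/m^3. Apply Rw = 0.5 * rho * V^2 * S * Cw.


Formula: Rw = 0.5 * rho * V^2 * S * Cw
Step 1 — V^2 = 9.32^2 = 86.8624
Step 2 — 0.5 * rho * V^2 = 0.5 * 1025 * 86.8624 = 44516.98
Step 3 — Rw = 44516.98 * 4566 * 0.000058 ≈ 11789 N (5 s.f.)

11789 N


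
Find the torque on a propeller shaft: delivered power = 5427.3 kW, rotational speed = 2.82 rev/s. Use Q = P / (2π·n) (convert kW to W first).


Formula: Q = P_W / (2 * pi * n)
Step 1 — P_W = 5427.3 kW * 1000 = 5427300.0 W
Step 2 — 2 * pi * n = 2 * pi * 2.82 = 17.718583
Step 3 — Q = 5427300.0 / 17.718583 ≈ 306310 N·m (5 s.f.)

306310 N·m


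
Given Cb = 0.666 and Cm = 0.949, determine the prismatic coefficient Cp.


Formula: Cp = Cb / Cm
Substituting: Cp = 0.666 / 0.949
Result: Cp ≈ 0.70179 (5 s.f.)

0.70179


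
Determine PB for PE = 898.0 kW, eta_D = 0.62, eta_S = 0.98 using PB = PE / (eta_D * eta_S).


Formula: PB = PE / (eta_D * eta_S)
Step 1 — combined efficiency = eta_D * eta_S = 0.62 * 0.98 = 0.6076
Step 2 — PB = 898.0 / 0.6076 ≈ 1477.9 kW (5 s.f.)

1477.9 kW


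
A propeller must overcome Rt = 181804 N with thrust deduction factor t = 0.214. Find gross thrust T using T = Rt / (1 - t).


Formula: T = Rt / (1 - t)
Step 1 — (1 - t) = 1 - 0.214 = 0.786
Step 2 — T = 181804 / 0.786 ≈ 231300 N (5 s.f.)

231300 N


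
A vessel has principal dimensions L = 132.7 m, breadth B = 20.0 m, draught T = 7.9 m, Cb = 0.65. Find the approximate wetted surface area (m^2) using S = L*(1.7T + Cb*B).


Formula: S = 1.7*L*T + V/T with V = Cb*L*B*T, i.e. S = L * (1.7*T + Cb*B)
Step 1 — 1.7*T = 1.7 * 7.9 = 13.43 m
Step 2 — Cb*B = 0.65 * 20.0 = 13.0 m
Step 3 — 1.7*T + Cb*B = 13.43 + 13.0 = 26.43 m
Step 4 — S = 132.7 * 26.43 ≈ 3507.3 m^2 (5 s.f.)

3507.3 m^2


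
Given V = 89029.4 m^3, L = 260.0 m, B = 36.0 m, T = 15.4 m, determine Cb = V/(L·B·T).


Formula: Cb = V / (L * B * T)
Step 1 — L * B * T = 260.0 * 36.0 * 15.4 = 144144.0 m^3
Step 2 — Cb = 89029.4 / 144144.0 ≈ 0.61764 (5 s.f.)

0.61764


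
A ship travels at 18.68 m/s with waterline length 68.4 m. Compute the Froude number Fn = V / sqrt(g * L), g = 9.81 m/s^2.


Formula: Fn = V / sqrt(g * L)
Step 1 — g * L = 9.81 * 68.4 = 671.004
Step 2 — sqrt(g * L) = sqrt(671.004) = 25.903745
Step 3 — Fn = 18.68 / 25.903745 ≈ 0.72113 (5 s.f.)

0.72113


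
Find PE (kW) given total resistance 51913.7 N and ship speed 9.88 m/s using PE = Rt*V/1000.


Formula: PE = Rt * V / 1000 (kW)
Step 1 — PE (W) = 51913.7 * 9.88 = 512907.356 W
Step 2 — PE (kW) = 512907.356 / 1000 ≈ 512.91 kW (5 s.f.)

512.91 kW


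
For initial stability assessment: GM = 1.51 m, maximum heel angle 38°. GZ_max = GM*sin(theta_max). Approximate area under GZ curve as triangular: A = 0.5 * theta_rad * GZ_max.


Formula: GZ_max = GM * sin(theta); Area = 0.5 * theta_rad * GZ_max
Step 1 — GZ_max = 1.51 * sin(38°) = 1.51 * 0.615661 = 0.929648 m
Step 2 — theta_rad = 38 * pi/180 = 0.663225 rad
Step 3 — Area = 0.5 * 0.663225 * 0.929648 ≈ 0.30828 m·rad (5 s.f.)

0.30828 m·rad


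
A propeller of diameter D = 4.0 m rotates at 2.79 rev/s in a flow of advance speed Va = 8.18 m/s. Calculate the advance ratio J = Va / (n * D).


Formula: J = Va / (n * D)
Step 1 — n * D = 2.79 * 4.0 = 11.16
Step 2 — J = 8.18 / 11.16 ≈ 0.73297 (5 s.f.)

0.73297


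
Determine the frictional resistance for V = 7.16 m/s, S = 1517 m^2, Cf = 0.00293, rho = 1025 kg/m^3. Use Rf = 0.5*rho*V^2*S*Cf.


Formula: Rf = 0.5 * rho * V^2 * S * Cf
Step 1 — V^2 = 7.16^2 = 51.2656
Step 2 — 0.5 * rho * V^2 = 0.5 * 1025 * 51.2656 = 26273.62
Step 3 — Rf = 26273.62 * 1517 * 0.00293 ≈ 116780 N (5 s.f.)

116780 N


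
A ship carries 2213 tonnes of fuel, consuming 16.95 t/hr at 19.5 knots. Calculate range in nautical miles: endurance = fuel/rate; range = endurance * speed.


Formula: endurance = fuel / rate; range = endurance * speed
Step 1 — endurance = 2213 / 16.95 = 130.5605 hours
Step 2 — range = 130.5605 * 19.5 ≈ 2545.9 nautical miles (5 s.f.)

2545.9 NM


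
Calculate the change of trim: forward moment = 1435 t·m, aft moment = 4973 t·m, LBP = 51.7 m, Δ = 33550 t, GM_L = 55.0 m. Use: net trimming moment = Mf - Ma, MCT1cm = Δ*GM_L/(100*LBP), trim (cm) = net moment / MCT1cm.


Formula: net trimming moment = Mf - Ma; MCT1cm = Δ*GM_L/(100*LBP); trim = net moment / MCT1cm
Step 1 — net trimming moment = 1435 - 4973 = -3538 t·m
Step 2 — MCT1cm = 33550 * 55.0 / (100 * 51.7) = 356.9149 t·m/cm
Step 3 — trim = -3538 / 356.9149 ≈ -9.9127 cm (5 s.f.)

-9.9127 cm


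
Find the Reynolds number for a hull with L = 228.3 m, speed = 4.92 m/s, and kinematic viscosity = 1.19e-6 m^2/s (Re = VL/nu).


Formula: Re = V * L / nu
Step 1 — V * L = 4.92 * 228.3 = 1123.236 m^2/s
Step 2 — Re = 1123.236 / 1.19e-6 = 9.44e+08

9.44e+08


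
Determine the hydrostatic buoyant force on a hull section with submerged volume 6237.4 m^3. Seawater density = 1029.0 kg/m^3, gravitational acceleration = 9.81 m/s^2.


Formula: Fb = rho * g * V
Substituting: Fb = 1029.0 * 9.81 * 6237.4
Intermediate: 1029.0 * 9.81 = 10094.49
Result: Fb = 10094.49 * 6237.4 ≈ 62963000 N (5 s.f.)

62963000 N


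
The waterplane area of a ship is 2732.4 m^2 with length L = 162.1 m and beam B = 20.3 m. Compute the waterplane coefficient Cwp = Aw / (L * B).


Formula: Cwp = Aw / (L * B)
Step 1 — L * B = 162.1 * 20.3 = 3290.63 m^2
Step 2 — Cwp = 2732.4 / 3290.63 ≈ 0.83036 (5 s.f.)

0.83036


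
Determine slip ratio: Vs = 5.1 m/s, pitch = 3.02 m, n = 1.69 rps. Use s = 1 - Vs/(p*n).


Formula: s = 1 - Vs / (p * n)
Step 1 — p * n = 3.02 * 1.69 = 5.1038
Step 2 — Vs / (p*n) = 5.1 / 5.1038 = 0.999255 (6 d.p.)
Step 3 — s = 1 - 0.999255 = 0.000745

0.000745


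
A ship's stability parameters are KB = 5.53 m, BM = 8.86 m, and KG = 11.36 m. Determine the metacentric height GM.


Formula: GM = KB + BM - KG
Step 1 — KM = KB + BM = 5.53 + 8.86 = 14.39 m
Step 2 — GM = KM - KG = 14.39 - 11.36 = 3.03 m

3.03 m


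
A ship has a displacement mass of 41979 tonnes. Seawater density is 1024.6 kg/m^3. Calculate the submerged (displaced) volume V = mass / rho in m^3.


Formula: V = mass / rho
Step 1 — convert tonnes to kg: 41979 t * 1000 = 41979000 kg
Step 2 — V = 41979000 / 1024.6 ≈ 40971 m^3 (5 s.f.)

40971 m^3


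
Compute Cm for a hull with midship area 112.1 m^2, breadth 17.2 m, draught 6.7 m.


Formula: Cm = Am / (B * T)
Step 1 — B * T = 17.2 * 6.7 = 115.24 m^2
Step 2 — Cm = 112.1 / 115.24 ≈ 0.97275 (5 s.f.)

0.97275


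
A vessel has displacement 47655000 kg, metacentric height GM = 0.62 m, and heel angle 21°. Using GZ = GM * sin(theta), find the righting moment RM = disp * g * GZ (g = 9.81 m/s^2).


Formula: GZ = GM * sin(theta); RM = disp * g * GZ
Step 1 — GZ = 0.62 * sin(21°) = 0.62 * 0.358368 = 0.222188 m
Step 2 — RM = 47655000 * 9.81 * 0.222188 ≈ 103870000 N·m (5 s.f.)

103870000 N·m


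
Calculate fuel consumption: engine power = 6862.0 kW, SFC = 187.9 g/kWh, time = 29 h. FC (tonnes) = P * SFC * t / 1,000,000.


Formula: FC (tonnes) = P * SFC * t / 1,000,000
Step 1 — P * SFC * t = 6862.0 * 187.9 * 29 = 37391724.2 g
Step 2 — FC (tonnes) = 37391724.2 / 1,000,000 ≈ 37.392 tonnes (5 s.f.)

37.392 tonnes


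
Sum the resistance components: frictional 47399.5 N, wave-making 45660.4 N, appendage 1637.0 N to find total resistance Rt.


Formula: Rt = Rf + Rw + Ra
Substituting: Rt = 47399.5 + 45660.4 + 1637.0
Result: Rt = 94696.9 N

94696.9 N


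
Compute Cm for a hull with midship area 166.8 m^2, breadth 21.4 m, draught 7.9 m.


Formula: Cm = Am / (B * T)
Step 1 — B * T = 21.4 * 7.9 = 169.06 m^2
Step 2 — Cm = 166.8 / 169.06 ≈ 0.98663 (5 s.f.)

0.98663


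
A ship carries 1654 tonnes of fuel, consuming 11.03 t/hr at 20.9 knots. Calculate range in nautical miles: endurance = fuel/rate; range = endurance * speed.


Formula: endurance = fuel / rate; range = endurance * speed
Step 1 — endurance = 1654 / 11.03 = 149.9547 hours
Step 2 — range = 149.9547 * 20.9 ≈ 3134.1 nautical miles (5 s.f.)

3134.1 NM


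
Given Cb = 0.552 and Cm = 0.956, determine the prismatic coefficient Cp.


Formula: Cp = Cb / Cm
Substituting: Cp = 0.552 / 0.956
Result: Cp ≈ 0.57741 (5 s.f.)

0.57741


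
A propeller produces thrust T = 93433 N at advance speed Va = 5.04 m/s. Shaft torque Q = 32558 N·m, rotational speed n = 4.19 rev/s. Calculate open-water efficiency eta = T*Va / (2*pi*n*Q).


Formula: eta = T * Va / (2 * pi * n * Q)
Step 1 — numerator = T * Va = 93433 * 5.04 = 470902.32
Step 2 — 2 * pi * n = 2 * pi * 4.19 = 26.326546
Step 3 — denominator = 26.326546 * 32558 = 857139.68
Step 4 — eta = 470902.32 / 857139.68 ≈ 0.54939 (5 s.f.)

0.54939


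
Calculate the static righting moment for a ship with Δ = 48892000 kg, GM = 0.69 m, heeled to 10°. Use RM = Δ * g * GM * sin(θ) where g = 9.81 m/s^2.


Formula: GZ = GM * sin(theta); RM = disp * g * GZ
Step 1 — GZ = 0.69 * sin(10°) = 0.69 * 0.173648 = 0.119817 m
Step 2 — RM = 48892000 * 9.81 * 0.119817 ≈ 57468000 N·m (5 s.f.)

57468000 N·m


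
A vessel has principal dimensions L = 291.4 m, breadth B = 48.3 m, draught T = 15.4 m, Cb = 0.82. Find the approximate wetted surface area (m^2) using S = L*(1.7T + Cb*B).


Formula: S = 1.7*L*T + V/T with V = Cb*L*B*T, i.e. S = L * (1.7*T + Cb*B)
Step 1 — 1.7*T = 1.7 * 15.4 = 26.18 m
Step 2 — Cb*B = 0.82 * 48.3 = 39.606 m
Step 3 — 1.7*T + Cb*B = 26.18 + 39.606 = 65.786 m
Step 4 — S = 291.4 * 65.786 ≈ 19170 m^2 (5 s.f.)

19170 m^2


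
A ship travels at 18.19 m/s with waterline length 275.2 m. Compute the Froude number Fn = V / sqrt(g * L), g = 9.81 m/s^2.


Formula: Fn = V / sqrt(g * L)
Step 1 — g * L = 9.81 * 275.2 = 2699.712
Step 2 — sqrt(g * L) = sqrt(2699.712) = 51.958753
Step 3 — Fn = 18.19 / 51.958753 ≈ 0.35009 (5 s.f.)

0.35009


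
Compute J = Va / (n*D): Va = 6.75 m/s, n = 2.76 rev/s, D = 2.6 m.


Formula: J = Va / (n * D)
Step 1 — n * D = 2.76 * 2.6 = 7.176
Step 2 — J = 6.75 / 7.176 ≈ 0.94064 (5 s.f.)

0.94064


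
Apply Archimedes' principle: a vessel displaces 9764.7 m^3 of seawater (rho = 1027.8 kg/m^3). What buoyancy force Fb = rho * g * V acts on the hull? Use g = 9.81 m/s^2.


Formula: Fb = rho * g * V
Substituting: Fb = 1027.8 * 9.81 * 9764.7
Intermediate: 1027.8 * 9.81 = 10082.718
Result: Fb = 10082.718 * 9764.7 ≈ 98455000 N (5 s.f.)

98455000 N


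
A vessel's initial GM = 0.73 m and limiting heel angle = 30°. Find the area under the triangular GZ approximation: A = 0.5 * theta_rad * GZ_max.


Formula: GZ_max = GM * sin(theta); Area = 0.5 * theta_rad * GZ_max
Step 1 — GZ_max = 0.73 * sin(30°) = 0.73 * 0.5 = 0.365 m
Step 2 — theta_rad = 30 * pi/180 = 0.523599 rad
Step 3 — Area = 0.5 * 0.523599 * 0.365 ≈ 0.095557 m·rad (5 s.f.)

0.095557 m·rad


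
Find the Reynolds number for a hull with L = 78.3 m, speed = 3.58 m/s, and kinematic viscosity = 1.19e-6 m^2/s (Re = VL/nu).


Formula: Re = V * L / nu
Step 1 — V * L = 3.58 * 78.3 = 280.314 m^2/s
Step 2 — Re = 280.314 / 1.19e-6 = 2.36e+08

2.36e+08


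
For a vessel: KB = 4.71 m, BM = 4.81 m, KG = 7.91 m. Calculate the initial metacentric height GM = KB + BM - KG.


Formula: GM = KB + BM - KG
Step 1 — KM = KB + BM = 4.71 + 4.81 = 9.52 m
Step 2 — GM = KM - KG = 9.52 - 7.91 = 1.61 m

1.61 m


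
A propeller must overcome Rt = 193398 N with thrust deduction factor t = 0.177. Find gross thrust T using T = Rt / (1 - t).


Formula: T = Rt / (1 - t)
Step 1 — (1 - t) = 1 - 0.177 = 0.823
Step 2 — T = 193398 / 0.823 ≈ 234990 N (5 s.f.)

234990 N


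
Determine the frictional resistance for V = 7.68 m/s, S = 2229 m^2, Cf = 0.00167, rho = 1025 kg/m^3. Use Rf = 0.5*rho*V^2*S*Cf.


Formula: Rf = 0.5 * rho * V^2 * S * Cf
Step 1 — V^2 = 7.68^2 = 58.9824
Step 2 — 0.5 * rho * V^2 = 0.5 * 1025 * 58.9824 = 30228.48
Step 3 — Rf = 30228.48 * 2229 * 0.00167 ≈ 112520 N (5 s.f.)

112520 N


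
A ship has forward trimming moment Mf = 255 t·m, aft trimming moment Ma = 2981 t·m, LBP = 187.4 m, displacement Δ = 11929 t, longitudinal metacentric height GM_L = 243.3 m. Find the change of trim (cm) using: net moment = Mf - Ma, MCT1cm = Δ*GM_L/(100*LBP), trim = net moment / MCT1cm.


Formula: net trimming moment = Mf - Ma; MCT1cm = Δ*GM_L/(100*LBP); trim = net moment / MCT1cm
Step 1 — net trimming moment = 255 - 2981 = -2726 t·m
Step 2 — MCT1cm = 11929 * 243.3 / (100 * 187.4) = 154.8733 t·m/cm
Step 3 — trim = -2726 / 154.8733 ≈ -17.601 cm (5 s.f.)

-17.601 cm


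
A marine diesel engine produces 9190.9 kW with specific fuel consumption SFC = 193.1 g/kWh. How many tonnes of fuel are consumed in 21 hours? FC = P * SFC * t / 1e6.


Formula: FC (tonnes) = P * SFC * t / 1,000,000
Step 1 — P * SFC * t = 9190.9 * 193.1 * 21 = 37270018.59 g
Step 2 — FC (tonnes) = 37270018.59 / 1,000,000 ≈ 37.270 tonnes (5 s.f.)

37.270 tonnes


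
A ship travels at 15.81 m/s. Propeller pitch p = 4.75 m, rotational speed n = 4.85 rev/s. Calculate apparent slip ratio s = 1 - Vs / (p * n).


Formula: s = 1 - Vs / (p * n)
Step 1 — p * n = 4.75 * 4.85 = 23.0375
Step 2 — Vs / (p*n) = 15.81 / 23.0375 = 0.686272 (6 d.p.)
Step 3 — s = 1 - 0.686272 = 0.313728

0.313728


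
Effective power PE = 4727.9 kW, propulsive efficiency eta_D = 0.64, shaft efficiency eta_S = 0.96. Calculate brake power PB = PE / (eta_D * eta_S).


Formula: PB = PE / (eta_D * eta_S)
Step 1 — combined efficiency = eta_D * eta_S = 0.64 * 0.96 = 0.6144
Step 2 — PB = 4727.9 / 0.6144 ≈ 7695.1 kW (5 s.f.)

7695.1 kW


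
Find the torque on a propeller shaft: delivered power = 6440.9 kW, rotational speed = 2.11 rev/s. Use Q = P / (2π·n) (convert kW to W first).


Formula: Q = P_W / (2 * pi * n)
Step 1 — P_W = 6440.9 kW * 1000 = 6440900.0 W
Step 2 — 2 * pi * n = 2 * pi * 2.11 = 13.257521
Step 3 — Q = 6440900.0 / 13.257521 ≈ 485830 N·m (5 s.f.)

485830 N·m


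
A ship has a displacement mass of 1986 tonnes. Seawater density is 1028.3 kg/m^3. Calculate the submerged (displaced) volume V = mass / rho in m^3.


Formula: V = mass / rho
Step 1 — convert tonnes to kg: 1986 t * 1000 = 1986000 kg
Step 2 — V = 1986000 / 1028.3 ≈ 1931.3 m^3 (5 s.f.)

1931.3 m^3


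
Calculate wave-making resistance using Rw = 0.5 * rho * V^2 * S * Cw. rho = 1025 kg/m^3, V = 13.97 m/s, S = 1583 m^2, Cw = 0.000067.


Formula: Rw = 0.5 * rho * V^2 * S * Cw
Step 1 — V^2 = 13.97^2 = 195.1609
Step 2 — 0.5 * rho * V^2 = 0.5 * 1025 * 195.1609 = 100019.96125
Step 3 — Rw = 100019.96125 * 1583 * 0.000067 ≈ 10608 N (5 s.f.)

10608 N


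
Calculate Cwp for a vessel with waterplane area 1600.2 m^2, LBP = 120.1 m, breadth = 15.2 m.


Formula: Cwp = Aw / (L * B)
Step 1 — L * B = 120.1 * 15.2 = 1825.52 m^2
Step 2 — Cwp = 1600.2 / 1825.52 ≈ 0.87657 (5 s.f.)

0.87657


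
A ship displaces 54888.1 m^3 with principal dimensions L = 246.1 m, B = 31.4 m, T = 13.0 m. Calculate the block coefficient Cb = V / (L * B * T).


Formula: Cb = V / (L * B * T)
Step 1 — L * B * T = 246.1 * 31.4 * 13.0 = 100458.02 m^3
Step 2 — Cb = 54888.1 / 100458.02 ≈ 0.54638 (5 s.f.)

0.54638


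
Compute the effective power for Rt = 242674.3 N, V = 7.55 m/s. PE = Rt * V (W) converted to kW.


Formula: PE = Rt * V / 1000 (kW)
Step 1 — PE (W) = 242674.3 * 7.55 = 1832190.965 W
Step 2 — PE (kW) = 1832190.965 / 1000 ≈ 1832.2 kW (5 s.f.)

1832.2 kW


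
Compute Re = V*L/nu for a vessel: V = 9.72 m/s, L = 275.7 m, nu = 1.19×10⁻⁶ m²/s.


Formula: Re = V * L / nu
Step 1 — V * L = 9.72 * 275.7 = 2679.804 m^2/s
Step 2 — Re = 2679.804 / 1.19e-6 = 2.25e+09

2.25e+09


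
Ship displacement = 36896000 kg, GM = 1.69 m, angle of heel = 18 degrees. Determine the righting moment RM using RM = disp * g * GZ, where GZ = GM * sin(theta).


Formula: GZ = GM * sin(theta); RM = disp * g * GZ
Step 1 — GZ = 1.69 * sin(18°) = 1.69 * 0.309017 = 0.522239 m
Step 2 — RM = 36896000 * 9.81 * 0.522239 ≈ 189020000 N·m (5 s.f.)

189020000 N·m


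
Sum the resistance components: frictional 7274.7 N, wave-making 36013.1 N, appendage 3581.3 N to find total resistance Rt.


Formula: Rt = Rf + Rw + Ra
Substituting: Rt = 7274.7 + 36013.1 + 3581.3
Result: Rt = 46869.1 N

46869.1 N


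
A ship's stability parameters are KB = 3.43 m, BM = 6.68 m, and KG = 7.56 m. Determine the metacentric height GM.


Formula: GM = KB + BM - KG
Step 1 — KM = KB + BM = 3.43 + 6.68 = 10.11 m
Step 2 — GM = KM - KG = 10.11 - 7.56 = 2.55 m

2.55 m


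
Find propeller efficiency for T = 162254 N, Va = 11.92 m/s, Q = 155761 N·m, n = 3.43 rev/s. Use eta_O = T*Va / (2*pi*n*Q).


Formula: eta = T * Va / (2 * pi * n * Q)
Step 1 — numerator = T * Va = 162254 * 11.92 = 1934067.68
Step 2 — 2 * pi * n = 2 * pi * 3.43 = 21.551326
Step 3 — denominator = 21.551326 * 155761 = 3356856.09
Step 4 — eta = 1934067.68 / 3356856.09 ≈ 0.57615 (5 s.f.)

0.57615


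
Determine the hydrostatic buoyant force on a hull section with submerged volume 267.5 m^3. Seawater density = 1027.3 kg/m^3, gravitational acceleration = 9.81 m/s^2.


Formula: Fb = rho * g * V
Substituting: Fb = 1027.3 * 9.81 * 267.5
Intermediate: 1027.3 * 9.81 = 10077.813
Result: Fb = 10077.813 * 267.5 ≈ 2695800 N (5 s.f.)

2695800 N


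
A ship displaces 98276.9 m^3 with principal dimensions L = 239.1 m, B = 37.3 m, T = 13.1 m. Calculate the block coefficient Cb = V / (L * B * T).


Formula: Cb = V / (L * B * T)
Step 1 — L * B * T = 239.1 * 37.3 * 13.1 = 116831.433 m^3
Step 2 — Cb = 98276.9 / 116831.433 ≈ 0.84119 (5 s.f.)

0.84119


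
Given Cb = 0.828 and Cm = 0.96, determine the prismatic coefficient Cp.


Formula: Cp = Cb / Cm
Substituting: Cp = 0.828 / 0.96
Result: Cp ≈ 0.86250 (5 s.f.)

0.86250


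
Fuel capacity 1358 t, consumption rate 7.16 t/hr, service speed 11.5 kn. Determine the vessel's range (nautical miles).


Formula: endurance = fuel / rate; range = endurance * speed
Step 1 — endurance = 1358 / 7.16 = 189.6648 hours
Step 2 — range = 189.6648 * 11.5 ≈ 2181.1 nautical miles (5 s.f.)

2181.1 NM


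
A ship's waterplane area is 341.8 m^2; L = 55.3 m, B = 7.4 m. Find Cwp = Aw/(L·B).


Formula: Cwp = Aw / (L * B)
Step 1 — L * B = 55.3 * 7.4 = 409.22 m^2
Step 2 — Cwp = 341.8 / 409.22 ≈ 0.83525 (5 s.f.)

0.83525


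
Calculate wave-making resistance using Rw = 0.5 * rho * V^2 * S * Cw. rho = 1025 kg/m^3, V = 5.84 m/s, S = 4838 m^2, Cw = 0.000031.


Formula: Rw = 0.5 * rho * V^2 * S * Cw
Step 1 — V^2 = 5.84^2 = 34.1056
Step 2 — 0.5 * rho * V^2 = 0.5 * 1025 * 34.1056 = 17479.12
Step 3 — Rw = 17479.12 * 4838 * 0.000031 ≈ 2621.5 N (5 s.f.)

2621.5 N


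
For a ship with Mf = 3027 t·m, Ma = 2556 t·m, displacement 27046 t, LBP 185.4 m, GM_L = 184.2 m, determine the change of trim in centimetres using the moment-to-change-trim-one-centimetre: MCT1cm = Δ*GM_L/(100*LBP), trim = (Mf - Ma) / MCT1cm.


Formula: net trimming moment = Mf - Ma; MCT1cm = Δ*GM_L/(100*LBP); trim = net moment / MCT1cm
Step 1 — net trimming moment = 3027 - 2556 = 471 t·m
Step 2 — MCT1cm = 27046 * 184.2 / (100 * 185.4) = 268.7094 t·m/cm
Step 3 — trim = 471 / 268.7094 ≈ 1.7528 cm (5 s.f.)

1.7528 cm


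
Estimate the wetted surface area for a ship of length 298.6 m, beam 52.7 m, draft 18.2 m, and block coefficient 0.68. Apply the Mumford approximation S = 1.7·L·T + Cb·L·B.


Formula: S = 1.7*L*T + V/T with V = Cb*L*B*T, i.e. S = L * (1.7*T + Cb*B)
Step 1 — 1.7*T = 1.7 * 18.2 = 30.94 m
Step 2 — Cb*B = 0.68 * 52.7 = 35.836 m
Step 3 — 1.7*T + Cb*B = 30.94 + 35.836 = 66.776 m
Step 4 — S = 298.6 * 66.776 ≈ 19939 m^2 (5 s.f.)

19939 m^2


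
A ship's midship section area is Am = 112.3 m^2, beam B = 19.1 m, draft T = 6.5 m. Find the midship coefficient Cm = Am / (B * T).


Formula: Cm = Am / (B * T)
Step 1 — B * T = 19.1 * 6.5 = 124.15 m^2
Step 2 — Cm = 112.3 / 124.15 ≈ 0.90455 (5 s.f.)

0.90455
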